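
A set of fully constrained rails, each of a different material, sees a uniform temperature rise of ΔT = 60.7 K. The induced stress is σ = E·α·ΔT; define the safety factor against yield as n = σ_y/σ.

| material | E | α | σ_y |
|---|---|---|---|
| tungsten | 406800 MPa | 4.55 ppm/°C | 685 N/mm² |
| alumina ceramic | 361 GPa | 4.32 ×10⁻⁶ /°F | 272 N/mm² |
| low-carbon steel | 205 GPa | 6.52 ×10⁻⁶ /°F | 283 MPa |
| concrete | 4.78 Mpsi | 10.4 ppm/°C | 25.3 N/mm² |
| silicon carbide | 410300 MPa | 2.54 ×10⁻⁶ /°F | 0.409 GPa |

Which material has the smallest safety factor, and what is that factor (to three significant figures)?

concrete, n = 1.22

In consistent units (E in GPa, α in ×10⁻⁶/K, σ_y in MPa):
  tungsten: E = 406.8, α = 4.55, σ_y = 685.0 → σ = 112 MPa, n = 6.10
  alumina ceramic: E = 361.0, α = 7.78, σ_y = 272.0 → σ = 170 MPa, n = 1.60
  low-carbon steel: E = 205.0, α = 11.7, σ_y = 283.0 → σ = 146 MPa, n = 1.94
  concrete: E = 32.96, α = 10.4, σ_y = 25.30 → σ = 20.8 MPa, n = 1.22
  silicon carbide: E = 410.3, α = 4.57, σ_y = 409.0 → σ = 114 MPa, n = 3.59
Concrete has the lowest safety factor, n = 1.22.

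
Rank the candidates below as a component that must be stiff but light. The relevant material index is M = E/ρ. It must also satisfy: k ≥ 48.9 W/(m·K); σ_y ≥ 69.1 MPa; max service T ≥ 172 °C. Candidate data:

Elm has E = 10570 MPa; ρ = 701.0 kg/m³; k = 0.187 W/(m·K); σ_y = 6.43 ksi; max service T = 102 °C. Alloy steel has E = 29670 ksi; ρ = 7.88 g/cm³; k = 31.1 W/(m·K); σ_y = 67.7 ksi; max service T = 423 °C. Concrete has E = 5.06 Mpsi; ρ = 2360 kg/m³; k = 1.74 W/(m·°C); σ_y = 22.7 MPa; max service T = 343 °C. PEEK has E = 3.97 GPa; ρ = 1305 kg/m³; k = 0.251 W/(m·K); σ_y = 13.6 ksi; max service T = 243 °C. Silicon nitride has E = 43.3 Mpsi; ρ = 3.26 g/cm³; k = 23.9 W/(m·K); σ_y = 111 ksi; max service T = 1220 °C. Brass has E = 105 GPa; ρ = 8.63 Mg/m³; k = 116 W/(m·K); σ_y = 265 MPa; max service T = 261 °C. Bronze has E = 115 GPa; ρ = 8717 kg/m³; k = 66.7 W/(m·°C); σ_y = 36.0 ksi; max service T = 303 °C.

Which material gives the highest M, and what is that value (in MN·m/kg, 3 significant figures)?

bronze, M = 13.2 MN·m/kg

Screen on constraints: k ≥ 48.9 W/(m·K); σ_y ≥ 69.1 MPa; max service T ≥ 172 °C. Survivors: brass, bronze.
Convert each candidate to consistent units, then evaluate M:
  brass: E = 105.0 GPa, ρ = 8630 kg/m³
  bronze: E = 115.0 GPa, ρ = 8717 kg/m³
  bronze: M = 13.2 MN·m/kg
  brass: M = 12.2 MN·m/kg
The maximum is for bronze.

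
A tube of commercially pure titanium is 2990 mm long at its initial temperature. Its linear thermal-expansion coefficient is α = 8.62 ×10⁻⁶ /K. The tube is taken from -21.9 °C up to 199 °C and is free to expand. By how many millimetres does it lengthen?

5.69 mm

ΔT = 199 − (-21.9) = 220.9 K.
ΔL = α·L₀·ΔT = 8.62×10⁻⁶ × 2990 mm × 220.9 K = 5.69 mm.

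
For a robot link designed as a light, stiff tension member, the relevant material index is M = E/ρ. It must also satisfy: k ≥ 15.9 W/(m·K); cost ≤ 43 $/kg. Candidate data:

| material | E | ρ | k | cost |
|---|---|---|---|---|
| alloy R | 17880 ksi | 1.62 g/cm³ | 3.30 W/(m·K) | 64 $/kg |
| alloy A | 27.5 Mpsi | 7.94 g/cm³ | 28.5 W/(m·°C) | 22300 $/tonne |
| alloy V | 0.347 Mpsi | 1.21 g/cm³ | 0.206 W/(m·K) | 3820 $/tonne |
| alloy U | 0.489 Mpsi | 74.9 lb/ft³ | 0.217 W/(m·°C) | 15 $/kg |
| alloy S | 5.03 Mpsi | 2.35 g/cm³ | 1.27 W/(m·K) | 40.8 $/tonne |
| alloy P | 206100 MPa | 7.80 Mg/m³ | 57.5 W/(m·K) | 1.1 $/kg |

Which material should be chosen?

Screen on constraints: k ≥ 15.9 W/(m·K); cost ≤ 43 $/kg. Survivors: alloy A, alloy P.
Convert each candidate to consistent units, then evaluate M:
  alloy A: E = 189.6 GPa, ρ = 7940 kg/m³
  alloy P: E = 206.1 GPa, ρ = 7800 kg/m³
  alloy P: M = 26.4 MN·m/kg
  alloy A: M = 23.9 MN·m/kg
Alloy P ranks first.

alloy P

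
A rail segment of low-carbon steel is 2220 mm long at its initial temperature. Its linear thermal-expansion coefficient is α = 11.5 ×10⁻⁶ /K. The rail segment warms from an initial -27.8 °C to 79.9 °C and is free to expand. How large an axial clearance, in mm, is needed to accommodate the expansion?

2.75 mm

ΔT = 79.9 − (-27.8) = 107.7 K.
ΔL = α·L₀·ΔT = 11.5×10⁻⁶ × 2220 mm × 107.7 K = 2.75 mm.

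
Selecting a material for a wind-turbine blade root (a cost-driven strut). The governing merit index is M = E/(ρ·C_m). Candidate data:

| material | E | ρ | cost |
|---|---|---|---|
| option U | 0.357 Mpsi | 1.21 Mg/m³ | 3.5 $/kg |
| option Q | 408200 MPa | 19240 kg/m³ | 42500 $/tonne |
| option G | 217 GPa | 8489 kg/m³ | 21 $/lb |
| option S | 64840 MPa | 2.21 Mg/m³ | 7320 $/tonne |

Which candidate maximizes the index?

option S

Putting every candidate on a common basis:
  option U: E = 2.461 GPa, ρ = 1210 kg/m³, cost = 3.500 $/kg
  option Q: E = 408.2 GPa, ρ = 19240 kg/m³, cost = 42.50 $/kg
  option G: E = 217.0 GPa, ρ = 8489 kg/m³, cost = 46.30 $/kg
  option S: E = 64.84 GPa, ρ = 2210 kg/m³, cost = 7.320 $/kg
  option S: M = 4.01 MN·m per $
  option U: M = 0.581 MN·m per $
  option G: M = 0.552 MN·m per $
  option Q: M = 0.499 MN·m per $
The maximum is for option S.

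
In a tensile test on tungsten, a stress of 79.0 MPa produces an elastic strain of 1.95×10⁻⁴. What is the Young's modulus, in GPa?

405 GPa

E = σ/ε = 79.0 MPa / 1.95×10⁻⁴ = 405100 MPa = 405 GPa.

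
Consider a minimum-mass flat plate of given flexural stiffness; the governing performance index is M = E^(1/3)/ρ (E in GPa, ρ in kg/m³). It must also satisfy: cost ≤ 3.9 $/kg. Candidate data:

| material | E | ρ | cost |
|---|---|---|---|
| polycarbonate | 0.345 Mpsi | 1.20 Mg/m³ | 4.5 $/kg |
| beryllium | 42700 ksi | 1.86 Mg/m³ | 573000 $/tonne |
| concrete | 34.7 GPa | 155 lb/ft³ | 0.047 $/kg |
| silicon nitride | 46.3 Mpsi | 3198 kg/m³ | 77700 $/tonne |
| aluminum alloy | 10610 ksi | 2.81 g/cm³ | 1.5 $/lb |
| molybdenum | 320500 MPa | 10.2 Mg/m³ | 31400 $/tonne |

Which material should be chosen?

Screen on constraints: cost ≤ 3.9 $/kg. Survivors: concrete, aluminum alloy.
In SI units:
  concrete: E = 34.70 GPa, ρ = 2483 kg/m³
  aluminum alloy: E = 73.15 GPa, ρ = 2810 kg/m³
  aluminum alloy: M = 1.49×10⁻³
  concrete: M = 1.31×10⁻³
Aluminum alloy ranks first.

aluminum alloy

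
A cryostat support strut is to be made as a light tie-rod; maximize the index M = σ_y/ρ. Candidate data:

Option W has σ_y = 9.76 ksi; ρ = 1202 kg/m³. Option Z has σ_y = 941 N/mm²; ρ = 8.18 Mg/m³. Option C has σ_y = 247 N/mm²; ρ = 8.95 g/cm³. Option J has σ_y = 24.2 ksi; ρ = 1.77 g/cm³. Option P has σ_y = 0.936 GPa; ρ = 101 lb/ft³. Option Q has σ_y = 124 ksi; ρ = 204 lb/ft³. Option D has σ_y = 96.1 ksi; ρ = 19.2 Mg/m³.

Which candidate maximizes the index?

In SI units:
  option W: σ_y = 67.29 MPa, ρ = 1202 kg/m³
  option Z: σ_y = 941.0 MPa, ρ = 8180 kg/m³
  option C: σ_y = 247.0 MPa, ρ = 8950 kg/m³
  option J: σ_y = 166.9 MPa, ρ = 1770 kg/m³
  option P: σ_y = 936.0 MPa, ρ = 1618 kg/m³
  option Q: σ_y = 855.0 MPa, ρ = 3268 kg/m³
  option D: σ_y = 662.6 MPa, ρ = 19200 kg/m³
  option P: M = 579 kN·m/kg
  option Q: M = 262 kN·m/kg
  option Z: M = 115 kN·m/kg
  option J: M = 94.3 kN·m/kg
  option W: M = 56.0 kN·m/kg
  option D: M = 34.5 kN·m/kg
  option C: M = 27.6 kN·m/kg
Option P has the largest M.

option P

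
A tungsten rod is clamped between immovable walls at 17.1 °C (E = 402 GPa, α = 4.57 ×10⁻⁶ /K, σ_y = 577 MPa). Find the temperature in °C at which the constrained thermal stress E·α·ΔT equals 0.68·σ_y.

231 °C

E·α·ΔT = 392.4 MPa ⇒ ΔT = 392.4 / (402.0×10³ × 4.57×10⁻⁶) = 213.6 K.
T = 17.1 + 213.6 = 230.7 °C.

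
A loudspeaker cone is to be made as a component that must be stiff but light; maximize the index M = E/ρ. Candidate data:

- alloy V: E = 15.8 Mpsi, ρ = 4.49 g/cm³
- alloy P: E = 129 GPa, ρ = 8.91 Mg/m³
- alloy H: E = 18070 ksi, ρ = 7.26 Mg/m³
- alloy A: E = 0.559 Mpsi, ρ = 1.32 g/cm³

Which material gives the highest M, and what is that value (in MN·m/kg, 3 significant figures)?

alloy V, M = 24.3 MN·m/kg

Convert each candidate to consistent units, then evaluate M:
  alloy V: E = 108.9 GPa, ρ = 4490 kg/m³
  alloy P: E = 129.0 GPa, ρ = 8910 kg/m³
  alloy H: E = 124.6 GPa, ρ = 7260 kg/m³
  alloy A: E = 3.854 GPa, ρ = 1320 kg/m³
  alloy V: M = 24.3 MN·m/kg
  alloy H: M = 17.2 MN·m/kg
  alloy P: M = 14.5 MN·m/kg
  alloy A: M = 2.92 MN·m/kg
Alloy V ranks first.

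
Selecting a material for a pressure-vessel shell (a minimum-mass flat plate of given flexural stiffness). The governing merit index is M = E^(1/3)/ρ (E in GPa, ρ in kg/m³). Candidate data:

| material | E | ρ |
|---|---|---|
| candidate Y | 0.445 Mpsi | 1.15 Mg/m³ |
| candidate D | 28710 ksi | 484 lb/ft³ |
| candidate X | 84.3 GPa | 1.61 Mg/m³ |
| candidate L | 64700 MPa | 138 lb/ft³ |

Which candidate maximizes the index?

candidate X

Putting every candidate on a common basis:
  candidate Y: E = 3.068 GPa, ρ = 1150 kg/m³
  candidate D: E = 197.9 GPa, ρ = 7753 kg/m³
  candidate X: E = 84.30 GPa, ρ = 1610 kg/m³
  candidate L: E = 64.70 GPa, ρ = 2211 kg/m³
  candidate X: M = 2.72×10⁻³
  candidate L: M = 1.82×10⁻³
  candidate Y: M = 1.26×10⁻³
  candidate D: M = 0.752×10⁻³
Highest index: candidate X.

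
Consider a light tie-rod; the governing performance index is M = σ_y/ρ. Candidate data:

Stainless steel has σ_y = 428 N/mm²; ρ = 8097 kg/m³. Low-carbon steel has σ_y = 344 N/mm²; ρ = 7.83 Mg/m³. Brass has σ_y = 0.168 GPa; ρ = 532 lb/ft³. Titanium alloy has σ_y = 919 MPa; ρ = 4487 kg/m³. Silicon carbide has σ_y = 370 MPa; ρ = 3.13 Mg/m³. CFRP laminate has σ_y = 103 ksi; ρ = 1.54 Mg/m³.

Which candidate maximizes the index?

CFRP laminate

Normalizing units and computing the index:
  stainless steel: σ_y = 428.0 MPa, ρ = 8097 kg/m³
  low-carbon steel: σ_y = 344.0 MPa, ρ = 7830 kg/m³
  brass: σ_y = 168.0 MPa, ρ = 8522 kg/m³
  titanium alloy: σ_y = 919.0 MPa, ρ = 4487 kg/m³
  silicon carbide: σ_y = 370.0 MPa, ρ = 3130 kg/m³
  CFRP laminate: σ_y = 710.2 MPa, ρ = 1540 kg/m³
  CFRP laminate: M = 461 kN·m/kg
  titanium alloy: M = 205 kN·m/kg
  silicon carbide: M = 118 kN·m/kg
  stainless steel: M = 52.9 kN·m/kg
  low-carbon steel: M = 43.9 kN·m/kg
  brass: M = 19.7 kN·m/kg
Highest index: CFRP laminate.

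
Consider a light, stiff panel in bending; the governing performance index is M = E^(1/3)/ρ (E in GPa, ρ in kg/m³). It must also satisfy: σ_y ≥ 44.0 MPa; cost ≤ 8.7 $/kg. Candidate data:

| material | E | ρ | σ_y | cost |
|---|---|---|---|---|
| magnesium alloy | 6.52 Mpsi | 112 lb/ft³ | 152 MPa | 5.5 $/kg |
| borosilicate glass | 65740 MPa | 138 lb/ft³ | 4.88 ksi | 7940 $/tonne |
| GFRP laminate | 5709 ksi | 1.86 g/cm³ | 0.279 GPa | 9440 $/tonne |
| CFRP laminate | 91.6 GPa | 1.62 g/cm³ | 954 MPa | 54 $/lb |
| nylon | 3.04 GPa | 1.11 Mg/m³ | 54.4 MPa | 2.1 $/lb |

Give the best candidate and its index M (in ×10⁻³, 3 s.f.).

magnesium alloy, M = 1.98×10⁻³

Screen on constraints: σ_y ≥ 44.0 MPa; cost ≤ 8.7 $/kg. Survivors: magnesium alloy, nylon.
After converting to SI:
  magnesium alloy: E = 44.95 GPa, ρ = 1794 kg/m³
  nylon: E = 3.040 GPa, ρ = 1110 kg/m³
  magnesium alloy: M = 1.98×10⁻³
  nylon: M = 1.31×10⁻³
Magnesium alloy ranks first.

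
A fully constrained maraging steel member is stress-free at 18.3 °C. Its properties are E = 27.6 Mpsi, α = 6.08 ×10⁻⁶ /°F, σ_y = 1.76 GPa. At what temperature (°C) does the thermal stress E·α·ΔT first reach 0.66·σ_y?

E = 27.6 Mpsi = 190.3 GPa.
α = 6.08×10⁻⁶/°F × 9/5 = 10.9×10⁻⁶/K.
σ_y = 1.76 GPa = 1760 MPa.
E·α·ΔT = 1162 MPa ⇒ ΔT = 1162 / (190.3×10³ × 10.9×10⁻⁶) = 557.8 K.
T = 18.3 + 557.8 = 576.1 °C.

576 °C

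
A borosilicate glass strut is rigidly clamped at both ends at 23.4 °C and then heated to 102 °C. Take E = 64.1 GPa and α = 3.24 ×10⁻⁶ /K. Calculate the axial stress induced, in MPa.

16.3 MPa

ΔT = 78.60 K. Constrained thermal stress σ = E·α·ΔT = 64.10×10³ MPa × 3.24×10⁻⁶ × 78.60 = 16.3 MPa (compressive).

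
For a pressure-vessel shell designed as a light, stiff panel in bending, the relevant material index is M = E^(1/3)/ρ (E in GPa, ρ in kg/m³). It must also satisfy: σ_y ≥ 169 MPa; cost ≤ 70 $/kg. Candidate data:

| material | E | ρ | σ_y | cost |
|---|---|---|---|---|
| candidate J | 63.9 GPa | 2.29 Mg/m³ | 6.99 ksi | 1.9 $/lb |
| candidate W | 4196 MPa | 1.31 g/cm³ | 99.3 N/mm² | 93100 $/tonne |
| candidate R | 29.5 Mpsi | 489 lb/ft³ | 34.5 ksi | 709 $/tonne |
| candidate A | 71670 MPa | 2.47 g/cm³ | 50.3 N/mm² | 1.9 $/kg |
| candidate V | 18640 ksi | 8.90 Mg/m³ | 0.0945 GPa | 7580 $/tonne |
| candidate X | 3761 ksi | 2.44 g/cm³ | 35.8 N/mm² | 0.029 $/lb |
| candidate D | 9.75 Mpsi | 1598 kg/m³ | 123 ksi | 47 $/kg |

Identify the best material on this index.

candidate D

Screen on constraints: σ_y ≥ 169 MPa; cost ≤ 70 $/kg. Survivors: candidate R, candidate D.
Convert each candidate to consistent units, then evaluate M:
  candidate R: E = 203.4 GPa, ρ = 7833 kg/m³
  candidate D: E = 67.22 GPa, ρ = 1598 kg/m³
  candidate D: M = 2.54×10⁻³
  candidate R: M = 0.751×10⁻³
The maximum is for candidate D.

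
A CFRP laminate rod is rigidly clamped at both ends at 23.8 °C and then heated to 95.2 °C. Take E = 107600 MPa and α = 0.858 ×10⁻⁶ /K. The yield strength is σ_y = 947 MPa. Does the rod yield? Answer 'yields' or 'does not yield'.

E = 107600 MPa = 107.6 GPa.
ΔT = 71.40 K. Constrained thermal stress σ = E·α·ΔT = 107.6×10³ MPa × 0.858×10⁻⁶ × 71.40 = 6.59 MPa (compressive).
Compare to σ_y = 947 MPa: σ < σ_y, so it does not yield.

does not yield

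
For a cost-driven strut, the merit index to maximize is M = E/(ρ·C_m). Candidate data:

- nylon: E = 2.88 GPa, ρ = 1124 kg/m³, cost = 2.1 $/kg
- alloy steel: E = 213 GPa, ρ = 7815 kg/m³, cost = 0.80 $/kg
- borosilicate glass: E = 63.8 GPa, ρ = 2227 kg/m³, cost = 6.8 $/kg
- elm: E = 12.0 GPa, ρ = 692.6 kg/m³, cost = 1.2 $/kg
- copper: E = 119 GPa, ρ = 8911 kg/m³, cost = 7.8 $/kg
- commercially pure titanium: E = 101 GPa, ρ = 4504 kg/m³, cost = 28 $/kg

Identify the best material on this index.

Computing M directly (units already consistent):
  alloy steel: M = 34.1 MN·m per $
  elm: M = 14.4 MN·m per $
  borosilicate glass: M = 4.21 MN·m per $
  copper: M = 1.71 MN·m per $
  nylon: M = 1.22 MN·m per $
  commercially pure titanium: M = 0.801 MN·m per $
The maximum is for alloy steel.

alloy steel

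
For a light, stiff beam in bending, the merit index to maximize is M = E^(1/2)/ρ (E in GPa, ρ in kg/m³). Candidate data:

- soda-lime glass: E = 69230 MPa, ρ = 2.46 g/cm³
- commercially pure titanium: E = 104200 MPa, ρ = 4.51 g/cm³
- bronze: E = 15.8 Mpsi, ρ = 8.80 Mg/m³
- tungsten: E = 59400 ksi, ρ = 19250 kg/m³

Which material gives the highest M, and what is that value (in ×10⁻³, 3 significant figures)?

soda-lime glass, M = 3.38×10⁻³

In SI units:
  soda-lime glass: E = 69.23 GPa, ρ = 2460 kg/m³
  commercially pure titanium: E = 104.2 GPa, ρ = 4510 kg/m³
  bronze: E = 108.9 GPa, ρ = 8800 kg/m³
  tungsten: E = 409.5 GPa, ρ = 19250 kg/m³
  soda-lime glass: M = 3.38×10⁻³
  commercially pure titanium: M = 2.26×10⁻³
  bronze: M = 1.19×10⁻³
  tungsten: M = 1.05×10⁻³
Soda-lime glass ranks first.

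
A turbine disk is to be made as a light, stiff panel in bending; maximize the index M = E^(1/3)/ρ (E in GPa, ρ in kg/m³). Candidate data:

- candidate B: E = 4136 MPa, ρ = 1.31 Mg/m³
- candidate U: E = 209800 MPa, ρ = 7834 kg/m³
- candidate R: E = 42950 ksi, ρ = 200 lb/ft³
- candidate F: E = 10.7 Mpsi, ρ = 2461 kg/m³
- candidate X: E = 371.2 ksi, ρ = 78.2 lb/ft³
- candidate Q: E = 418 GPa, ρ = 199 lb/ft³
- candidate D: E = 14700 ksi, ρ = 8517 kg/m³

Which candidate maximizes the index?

After converting to SI:
  candidate B: E = 4.136 GPa, ρ = 1310 kg/m³
  candidate U: E = 209.8 GPa, ρ = 7834 kg/m³
  candidate R: E = 296.1 GPa, ρ = 3204 kg/m³
  candidate F: E = 73.77 GPa, ρ = 2461 kg/m³
  candidate X: E = 2.559 GPa, ρ = 1253 kg/m³
  candidate Q: E = 418.0 GPa, ρ = 3188 kg/m³
  candidate D: E = 101.4 GPa, ρ = 8517 kg/m³
  candidate Q: M = 2.35×10⁻³
  candidate R: M = 2.08×10⁻³
  candidate F: M = 1.70×10⁻³
  candidate B: M = 1.23×10⁻³
  candidate X: M = 1.09×10⁻³
  candidate U: M = 0.758×10⁻³
  candidate D: M = 0.547×10⁻³
Highest index: candidate Q.

candidate Q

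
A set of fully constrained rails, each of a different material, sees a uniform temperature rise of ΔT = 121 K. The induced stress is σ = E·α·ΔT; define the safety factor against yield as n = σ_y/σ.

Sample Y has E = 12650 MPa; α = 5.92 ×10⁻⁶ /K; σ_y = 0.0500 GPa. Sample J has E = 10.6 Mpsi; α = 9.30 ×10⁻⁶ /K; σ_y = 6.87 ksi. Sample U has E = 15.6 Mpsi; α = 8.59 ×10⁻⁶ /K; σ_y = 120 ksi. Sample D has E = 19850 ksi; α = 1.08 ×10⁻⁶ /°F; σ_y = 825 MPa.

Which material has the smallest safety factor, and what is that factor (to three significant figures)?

sample J, n = 0.576

Per material, after unit conversion:
  sample Y: E = 12.65, α = 5.92, σ_y = 50.00 → σ = 9.06 MPa, n = 5.52
  sample J: E = 73.08, α = 9.30, σ_y = 47.37 → σ = 82.2 MPa, n = 0.576
  sample U: E = 107.6, α = 8.59, σ_y = 827.4 → σ = 112 MPa, n = 7.40
  sample D: E = 136.9, α = 1.94, σ_y = 825.0 → σ = 32.2 MPa, n = 25.6
Sample J has the lowest safety factor, n = 0.576.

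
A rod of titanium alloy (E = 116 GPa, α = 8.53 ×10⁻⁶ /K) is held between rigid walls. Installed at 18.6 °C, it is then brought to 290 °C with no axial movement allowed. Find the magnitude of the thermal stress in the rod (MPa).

ΔT = 271.4 K. Constrained thermal stress σ = E·α·ΔT = 116.0×10³ MPa × 8.53×10⁻⁶ × 271.4 = 269 MPa (compressive).

269 MPa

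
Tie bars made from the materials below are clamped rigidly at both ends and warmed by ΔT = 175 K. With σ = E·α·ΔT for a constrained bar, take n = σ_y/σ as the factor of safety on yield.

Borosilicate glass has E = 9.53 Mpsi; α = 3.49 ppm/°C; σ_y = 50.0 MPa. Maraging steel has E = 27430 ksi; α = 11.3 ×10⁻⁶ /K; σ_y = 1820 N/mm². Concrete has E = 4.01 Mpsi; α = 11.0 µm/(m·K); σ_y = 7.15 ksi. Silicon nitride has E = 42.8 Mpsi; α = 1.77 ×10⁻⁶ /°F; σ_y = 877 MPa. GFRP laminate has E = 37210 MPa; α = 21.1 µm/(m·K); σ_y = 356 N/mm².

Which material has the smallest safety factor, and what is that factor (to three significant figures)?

concrete, n = 0.926

Converting E to GPa, α to ×10⁻⁶/K, σ_y to MPa, then σ and n for each:
  borosilicate glass: E = 65.71, α = 3.49, σ_y = 50.00 → σ = 40.1 MPa, n = 1.25
  maraging steel: E = 189.1, α = 11.3, σ_y = 1820 → σ = 374 MPa, n = 4.87
  concrete: E = 27.65, α = 11.0, σ_y = 49.30 → σ = 53.2 MPa, n = 0.926
  silicon nitride: E = 295.1, α = 3.19, σ_y = 877.0 → σ = 165 MPa, n = 5.33
  GFRP laminate: E = 37.21, α = 21.1, σ_y = 356.0 → σ = 137 MPa, n = 2.59
The minimum is concrete at n = 0.926.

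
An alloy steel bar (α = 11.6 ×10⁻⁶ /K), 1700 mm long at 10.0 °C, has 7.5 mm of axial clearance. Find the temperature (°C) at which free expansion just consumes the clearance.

390 °C

α·L₀·ΔT = 7.5 mm ⇒ ΔT = 7.5 / (11.6×10⁻⁶ × 1700.0) = 380.3 K.
T = 10.0 + 380.3 = 390.3 °C.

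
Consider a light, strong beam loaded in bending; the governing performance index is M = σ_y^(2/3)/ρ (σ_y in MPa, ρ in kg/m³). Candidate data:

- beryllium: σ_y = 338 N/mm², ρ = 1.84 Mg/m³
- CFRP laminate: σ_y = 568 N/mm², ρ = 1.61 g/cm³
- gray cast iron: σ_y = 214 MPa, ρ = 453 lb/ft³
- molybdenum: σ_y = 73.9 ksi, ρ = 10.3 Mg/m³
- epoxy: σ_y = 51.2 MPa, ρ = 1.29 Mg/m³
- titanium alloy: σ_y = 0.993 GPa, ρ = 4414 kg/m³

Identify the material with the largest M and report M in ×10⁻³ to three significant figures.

CFRP laminate, M = 42.6×10⁻³

Normalizing units and computing the index:
  beryllium: σ_y = 338.0 MPa, ρ = 1840 kg/m³
  CFRP laminate: σ_y = 568.0 MPa, ρ = 1610 kg/m³
  gray cast iron: σ_y = 214.0 MPa, ρ = 7256 kg/m³
  molybdenum: σ_y = 509.5 MPa, ρ = 10300 kg/m³
  epoxy: σ_y = 51.20 MPa, ρ = 1290 kg/m³
  titanium alloy: σ_y = 993.0 MPa, ρ = 4414 kg/m³
  CFRP laminate: M = 42.6×10⁻³
  beryllium: M = 26.4×10⁻³
  titanium alloy: M = 22.5×10⁻³
  epoxy: M = 10.7×10⁻³
  molybdenum: M = 6.19×10⁻³
  gray cast iron: M = 4.93×10⁻³
CFRP laminate ranks first.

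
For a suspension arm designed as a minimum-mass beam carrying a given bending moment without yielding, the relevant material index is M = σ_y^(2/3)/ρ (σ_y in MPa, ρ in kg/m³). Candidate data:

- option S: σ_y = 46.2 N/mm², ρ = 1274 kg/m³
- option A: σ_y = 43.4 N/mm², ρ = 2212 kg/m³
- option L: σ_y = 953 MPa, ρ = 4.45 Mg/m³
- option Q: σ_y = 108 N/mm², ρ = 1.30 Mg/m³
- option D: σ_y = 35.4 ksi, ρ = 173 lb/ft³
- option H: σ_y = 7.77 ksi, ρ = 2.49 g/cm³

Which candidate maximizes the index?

option L

Normalizing units and computing the index:
  option S: σ_y = 46.20 MPa, ρ = 1274 kg/m³
  option A: σ_y = 43.40 MPa, ρ = 2212 kg/m³
  option L: σ_y = 953.0 MPa, ρ = 4450 kg/m³
  option Q: σ_y = 108.0 MPa, ρ = 1300 kg/m³
  option D: σ_y = 244.1 MPa, ρ = 2771 kg/m³
  option H: σ_y = 53.57 MPa, ρ = 2490 kg/m³
  option L: M = 21.8×10⁻³
  option Q: M = 17.4×10⁻³
  option D: M = 14.1×10⁻³
  option S: M = 10.1×10⁻³
  option H: M = 5.71×10⁻³
  option A: M = 5.58×10⁻³
Highest index: option L.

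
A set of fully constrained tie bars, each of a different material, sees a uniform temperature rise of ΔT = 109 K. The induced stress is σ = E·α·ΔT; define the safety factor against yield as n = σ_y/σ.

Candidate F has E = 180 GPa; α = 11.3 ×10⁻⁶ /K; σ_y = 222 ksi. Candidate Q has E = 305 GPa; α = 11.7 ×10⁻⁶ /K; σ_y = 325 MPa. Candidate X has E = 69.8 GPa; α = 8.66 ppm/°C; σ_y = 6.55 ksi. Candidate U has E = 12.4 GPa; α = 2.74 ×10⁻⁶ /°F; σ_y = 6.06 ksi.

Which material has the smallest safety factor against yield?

candidate X

With everything in SI (GPa, ×10⁻⁶/K, MPa):
  candidate F: E = 180.0, α = 11.3, σ_y = 1531 → σ = 222 MPa, n = 6.90
  candidate Q: E = 305.0, α = 11.7, σ_y = 325.0 → σ = 389 MPa, n = 0.836
  candidate X: E = 69.80, α = 8.66, σ_y = 45.16 → σ = 65.9 MPa, n = 0.685
  candidate U: E = 12.40, α = 4.93, σ_y = 41.78 → σ = 6.67 MPa, n = 6.27
Candidate X has the lowest safety factor, n = 0.685.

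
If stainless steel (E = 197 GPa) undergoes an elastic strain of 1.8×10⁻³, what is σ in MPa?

σ = E·ε = 197000 MPa × 1.8×10⁻³ = 355 MPa.

355 MPa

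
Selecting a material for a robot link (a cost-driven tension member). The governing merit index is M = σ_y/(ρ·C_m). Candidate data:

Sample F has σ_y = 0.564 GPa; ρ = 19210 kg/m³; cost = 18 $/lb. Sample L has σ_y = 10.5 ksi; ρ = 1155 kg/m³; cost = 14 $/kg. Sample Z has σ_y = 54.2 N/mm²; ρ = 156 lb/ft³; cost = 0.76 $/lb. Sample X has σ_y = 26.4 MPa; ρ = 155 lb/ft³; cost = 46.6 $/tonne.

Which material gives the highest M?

Putting every candidate on a common basis:
  sample F: σ_y = 564.0 MPa, ρ = 19210 kg/m³, cost = 39.68 $/kg
  sample L: σ_y = 72.39 MPa, ρ = 1155 kg/m³, cost = 14.00 $/kg
  sample Z: σ_y = 54.20 MPa, ρ = 2499 kg/m³, cost = 1.675 $/kg
  sample X: σ_y = 26.40 MPa, ρ = 2483 kg/m³, cost = 0.04660 $/kg
  sample X: M = 228 kN·m per $
  sample Z: M = 12.9 kN·m per $
  sample L: M = 4.48 kN·m per $
  sample F: M = 0.740 kN·m per $
Sample X ranks first.

sample X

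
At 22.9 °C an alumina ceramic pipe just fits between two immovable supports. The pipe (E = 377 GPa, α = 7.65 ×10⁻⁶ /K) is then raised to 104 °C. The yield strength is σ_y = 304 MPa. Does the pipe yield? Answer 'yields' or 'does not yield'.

does not yield

ΔT = 81.10 K. Constrained thermal stress σ = E·α·ΔT = 377.0×10³ MPa × 7.65×10⁻⁶ × 81.10 = 234 MPa (compressive).
Compare to σ_y = 304 MPa: σ < σ_y, so it does not yield.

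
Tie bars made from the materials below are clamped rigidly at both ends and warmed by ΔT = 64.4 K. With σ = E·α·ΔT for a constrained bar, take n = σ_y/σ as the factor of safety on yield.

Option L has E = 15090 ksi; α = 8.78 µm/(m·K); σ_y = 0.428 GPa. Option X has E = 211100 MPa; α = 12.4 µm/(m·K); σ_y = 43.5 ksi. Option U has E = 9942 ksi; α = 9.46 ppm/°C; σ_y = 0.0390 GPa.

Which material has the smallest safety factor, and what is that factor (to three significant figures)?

option U, n = 0.934

Per material, after unit conversion:
  option L: E = 104.0, α = 8.78, σ_y = 428.0 → σ = 58.8 MPa, n = 7.28
  option X: E = 211.1, α = 12.4, σ_y = 299.9 → σ = 169 MPa, n = 1.78
  option U: E = 68.55, α = 9.46, σ_y = 39.00 → σ = 41.8 MPa, n = 0.934
Option U has the lowest safety factor, n = 0.934.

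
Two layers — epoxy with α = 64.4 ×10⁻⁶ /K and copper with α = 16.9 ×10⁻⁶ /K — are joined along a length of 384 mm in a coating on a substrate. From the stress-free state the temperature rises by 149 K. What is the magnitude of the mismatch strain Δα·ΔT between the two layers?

7.08×10⁻³

Δα = |64.4 − 16.9|×10⁻⁶/K = 47.5×10⁻⁶/K.
Mismatch strain = Δα·ΔT = 47.5×10⁻⁶ × 149.0 = 7.08×10⁻³.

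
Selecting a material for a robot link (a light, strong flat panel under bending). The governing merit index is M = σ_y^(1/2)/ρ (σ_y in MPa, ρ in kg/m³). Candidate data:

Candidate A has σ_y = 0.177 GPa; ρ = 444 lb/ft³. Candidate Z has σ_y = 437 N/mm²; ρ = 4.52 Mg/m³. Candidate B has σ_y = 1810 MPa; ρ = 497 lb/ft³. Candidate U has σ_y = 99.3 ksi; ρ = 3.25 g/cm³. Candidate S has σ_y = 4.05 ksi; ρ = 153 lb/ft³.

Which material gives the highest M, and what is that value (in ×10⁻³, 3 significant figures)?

candidate U, M = 8.05×10⁻³

After converting to SI:
  candidate A: σ_y = 177.0 MPa, ρ = 7112 kg/m³
  candidate Z: σ_y = 437.0 MPa, ρ = 4520 kg/m³
  candidate B: σ_y = 1810 MPa, ρ = 7961 kg/m³
  candidate U: σ_y = 684.6 MPa, ρ = 3250 kg/m³
  candidate S: σ_y = 27.92 MPa, ρ = 2451 kg/m³
  candidate U: M = 8.05×10⁻³
  candidate B: M = 5.34×10⁻³
  candidate Z: M = 4.62×10⁻³
  candidate S: M = 2.16×10⁻³
  candidate A: M = 1.87×10⁻³
The maximum is for candidate U.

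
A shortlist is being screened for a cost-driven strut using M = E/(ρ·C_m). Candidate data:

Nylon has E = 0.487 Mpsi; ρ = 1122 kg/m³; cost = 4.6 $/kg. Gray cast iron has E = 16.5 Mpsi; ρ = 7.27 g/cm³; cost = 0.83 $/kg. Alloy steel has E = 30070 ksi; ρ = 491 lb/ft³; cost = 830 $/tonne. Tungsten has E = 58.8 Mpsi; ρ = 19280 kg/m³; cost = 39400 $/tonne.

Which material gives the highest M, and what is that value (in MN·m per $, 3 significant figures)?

Putting every candidate on a common basis:
  nylon: E = 3.358 GPa, ρ = 1122 kg/m³, cost = 4.600 $/kg
  gray cast iron: E = 113.8 GPa, ρ = 7270 kg/m³, cost = 0.8300 $/kg
  alloy steel: E = 207.3 GPa, ρ = 7865 kg/m³, cost = 0.8300 $/kg
  tungsten: E = 405.4 GPa, ρ = 19280 kg/m³, cost = 39.40 $/kg
  alloy steel: M = 31.8 MN·m per $
  gray cast iron: M = 18.9 MN·m per $
  nylon: M = 0.651 MN·m per $
  tungsten: M = 0.534 MN·m per $
Alloy steel ranks first.

alloy steel, M = 31.8 MN·m per $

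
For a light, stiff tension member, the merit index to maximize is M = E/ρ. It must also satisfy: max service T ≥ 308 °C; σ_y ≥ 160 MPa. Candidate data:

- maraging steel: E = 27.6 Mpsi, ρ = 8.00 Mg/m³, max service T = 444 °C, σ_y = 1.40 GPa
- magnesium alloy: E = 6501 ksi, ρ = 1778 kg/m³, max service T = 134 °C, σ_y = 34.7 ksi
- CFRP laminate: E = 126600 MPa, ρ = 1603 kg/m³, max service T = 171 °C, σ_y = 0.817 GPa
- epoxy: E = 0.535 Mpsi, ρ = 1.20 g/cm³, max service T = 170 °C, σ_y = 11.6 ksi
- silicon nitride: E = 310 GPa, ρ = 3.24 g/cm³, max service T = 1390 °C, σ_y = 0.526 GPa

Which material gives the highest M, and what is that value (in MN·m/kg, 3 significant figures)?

silicon nitride, M = 95.7 MN·m/kg

Screen on constraints: max service T ≥ 308 °C; σ_y ≥ 160 MPa. Survivors: maraging steel, silicon nitride.
In SI units:
  maraging steel: E = 190.3 GPa, ρ = 8000 kg/m³
  silicon nitride: E = 310.0 GPa, ρ = 3240 kg/m³
  silicon nitride: M = 95.7 MN·m/kg
  maraging steel: M = 23.8 MN·m/kg
Highest index: silicon nitride.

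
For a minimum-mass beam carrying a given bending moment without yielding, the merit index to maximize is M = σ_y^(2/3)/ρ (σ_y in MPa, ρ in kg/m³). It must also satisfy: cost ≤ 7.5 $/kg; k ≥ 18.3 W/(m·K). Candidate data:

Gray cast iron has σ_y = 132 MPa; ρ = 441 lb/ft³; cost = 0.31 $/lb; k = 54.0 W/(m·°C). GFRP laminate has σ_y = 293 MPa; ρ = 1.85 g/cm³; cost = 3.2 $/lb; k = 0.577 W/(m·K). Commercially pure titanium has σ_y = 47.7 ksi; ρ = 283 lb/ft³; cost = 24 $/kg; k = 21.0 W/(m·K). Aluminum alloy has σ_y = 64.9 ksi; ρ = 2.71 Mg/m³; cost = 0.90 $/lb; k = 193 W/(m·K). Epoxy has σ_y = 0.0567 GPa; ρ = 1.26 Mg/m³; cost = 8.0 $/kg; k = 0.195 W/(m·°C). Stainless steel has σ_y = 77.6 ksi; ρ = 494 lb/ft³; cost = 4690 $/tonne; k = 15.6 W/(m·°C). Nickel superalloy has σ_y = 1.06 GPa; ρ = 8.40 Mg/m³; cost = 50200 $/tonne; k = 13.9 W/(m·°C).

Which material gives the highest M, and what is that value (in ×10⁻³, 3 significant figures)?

Screen on constraints: cost ≤ 7.5 $/kg; k ≥ 18.3 W/(m·K). Survivors: gray cast iron, aluminum alloy.
Normalizing units and computing the index:
  gray cast iron: σ_y = 132.0 MPa, ρ = 7064 kg/m³
  aluminum alloy: σ_y = 447.5 MPa, ρ = 2710 kg/m³
  aluminum alloy: M = 21.6×10⁻³
  gray cast iron: M = 3.67×10⁻³
Aluminum alloy has the largest M.

aluminum alloy, M = 21.6×10⁻³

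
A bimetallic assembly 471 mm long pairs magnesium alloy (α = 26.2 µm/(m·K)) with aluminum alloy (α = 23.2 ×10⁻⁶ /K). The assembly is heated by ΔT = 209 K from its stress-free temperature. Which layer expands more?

α(magnesium alloy) = 26.2×10⁻⁶/K vs α(aluminum alloy) = 23.2×10⁻⁶/K.
Higher α expands more for the same ΔT: magnesium alloy.

magnesium alloy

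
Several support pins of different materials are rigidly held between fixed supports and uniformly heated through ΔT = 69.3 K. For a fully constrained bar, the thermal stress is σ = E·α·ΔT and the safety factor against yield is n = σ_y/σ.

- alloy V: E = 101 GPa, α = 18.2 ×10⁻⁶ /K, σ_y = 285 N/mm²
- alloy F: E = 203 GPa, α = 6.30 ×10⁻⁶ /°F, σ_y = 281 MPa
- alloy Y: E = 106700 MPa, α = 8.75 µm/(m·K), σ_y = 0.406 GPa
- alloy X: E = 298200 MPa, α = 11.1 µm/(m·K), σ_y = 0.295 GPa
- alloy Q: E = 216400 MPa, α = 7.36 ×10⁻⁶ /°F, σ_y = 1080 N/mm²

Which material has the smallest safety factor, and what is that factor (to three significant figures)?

alloy X, n = 1.29

In consistent units (E in GPa, α in ×10⁻⁶/K, σ_y in MPa):
  alloy V: E = 101.0, α = 18.2, σ_y = 285.0 → σ = 127 MPa, n = 2.24
  alloy F: E = 203.0, α = 11.3, σ_y = 281.0 → σ = 160 MPa, n = 1.76
  alloy Y: E = 106.7, α = 8.75, σ_y = 406.0 → σ = 64.7 MPa, n = 6.28
  alloy X: E = 298.2, α = 11.1, σ_y = 295.0 → σ = 229 MPa, n = 1.29
  alloy Q: E = 216.4, α = 13.2, σ_y = 1080 → σ = 199 MPa, n = 5.44
Alloy X has the lowest safety factor, n = 1.29.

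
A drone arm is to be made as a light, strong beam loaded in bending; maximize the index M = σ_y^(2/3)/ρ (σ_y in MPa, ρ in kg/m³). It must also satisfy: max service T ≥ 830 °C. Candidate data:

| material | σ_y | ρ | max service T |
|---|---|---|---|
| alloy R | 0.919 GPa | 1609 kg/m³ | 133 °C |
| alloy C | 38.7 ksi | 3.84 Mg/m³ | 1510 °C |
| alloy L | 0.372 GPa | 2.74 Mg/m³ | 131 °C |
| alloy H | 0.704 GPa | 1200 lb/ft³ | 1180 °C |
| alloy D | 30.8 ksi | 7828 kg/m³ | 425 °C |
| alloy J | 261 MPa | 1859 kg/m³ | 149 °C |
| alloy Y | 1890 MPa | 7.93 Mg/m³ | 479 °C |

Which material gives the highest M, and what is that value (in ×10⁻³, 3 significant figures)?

Screen on constraints: max service T ≥ 830 °C. Survivors: alloy C, alloy H.
In SI units:
  alloy C: σ_y = 266.8 MPa, ρ = 3840 kg/m³
  alloy H: σ_y = 704.0 MPa, ρ = 19220 kg/m³
  alloy C: M = 10.8×10⁻³
  alloy H: M = 4.12×10⁻³
Alloy C ranks first.

alloy C, M = 10.8×10⁻³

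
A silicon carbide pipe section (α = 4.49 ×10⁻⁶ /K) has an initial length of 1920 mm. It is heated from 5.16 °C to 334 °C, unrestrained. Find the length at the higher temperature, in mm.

1922.8 mm

ΔT = 334 − 5.16 = 328.8 K.
ΔL = α·L₀·ΔT = 4.49×10⁻⁶ × 1920 mm × 328.8 K = 2.83 mm.
L = L₀ + ΔL = 1920 + 2.83 = 1922.8 mm.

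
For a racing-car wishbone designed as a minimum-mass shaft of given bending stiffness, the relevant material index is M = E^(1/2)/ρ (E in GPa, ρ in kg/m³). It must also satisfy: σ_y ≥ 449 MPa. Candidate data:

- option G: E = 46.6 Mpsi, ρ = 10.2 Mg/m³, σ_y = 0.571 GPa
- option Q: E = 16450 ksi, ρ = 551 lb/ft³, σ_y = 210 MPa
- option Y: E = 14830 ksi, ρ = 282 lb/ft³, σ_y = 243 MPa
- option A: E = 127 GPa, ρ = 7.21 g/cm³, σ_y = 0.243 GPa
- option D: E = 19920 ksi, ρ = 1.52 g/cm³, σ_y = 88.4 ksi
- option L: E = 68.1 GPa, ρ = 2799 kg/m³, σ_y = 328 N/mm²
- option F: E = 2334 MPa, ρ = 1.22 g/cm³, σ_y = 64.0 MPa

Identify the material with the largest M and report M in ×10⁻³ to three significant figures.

Screen on constraints: σ_y ≥ 449 MPa. Survivors: option G, option D.
Normalizing units and computing the index:
  option G: E = 321.3 GPa, ρ = 10200 kg/m³
  option D: E = 137.3 GPa, ρ = 1520 kg/m³
  option D: M = 7.71×10⁻³
  option G: M = 1.76×10⁻³
Option D has the largest M.

option D, M = 7.71×10⁻³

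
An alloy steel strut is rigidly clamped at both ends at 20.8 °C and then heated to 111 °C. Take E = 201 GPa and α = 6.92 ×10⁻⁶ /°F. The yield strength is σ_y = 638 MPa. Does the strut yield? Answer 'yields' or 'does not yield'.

α = 6.92×10⁻⁶/°F × 9/5 = 12.5×10⁻⁶/K.
ΔT = 90.20 K. Constrained thermal stress σ = E·α·ΔT = 201.0×10³ MPa × 12.5×10⁻⁶ × 90.20 = 226 MPa (compressive).
Compare to σ_y = 638 MPa: σ < σ_y, so it does not yield.

does not yield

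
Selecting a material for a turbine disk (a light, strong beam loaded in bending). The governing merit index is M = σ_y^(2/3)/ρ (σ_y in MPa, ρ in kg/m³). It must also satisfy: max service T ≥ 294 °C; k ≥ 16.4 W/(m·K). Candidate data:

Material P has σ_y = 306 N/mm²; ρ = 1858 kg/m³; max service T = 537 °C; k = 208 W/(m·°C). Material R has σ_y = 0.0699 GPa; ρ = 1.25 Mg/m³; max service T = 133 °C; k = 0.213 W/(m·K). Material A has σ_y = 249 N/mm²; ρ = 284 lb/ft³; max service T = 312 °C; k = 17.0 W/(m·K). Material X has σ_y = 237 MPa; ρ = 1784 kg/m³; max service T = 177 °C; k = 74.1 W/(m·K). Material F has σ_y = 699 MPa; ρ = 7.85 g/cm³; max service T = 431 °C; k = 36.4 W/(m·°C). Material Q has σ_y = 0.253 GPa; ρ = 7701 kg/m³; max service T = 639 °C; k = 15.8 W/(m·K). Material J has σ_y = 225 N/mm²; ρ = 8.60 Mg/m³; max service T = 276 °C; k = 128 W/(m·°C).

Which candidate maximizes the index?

Screen on constraints: max service T ≥ 294 °C; k ≥ 16.4 W/(m·K). Survivors: material P, material A, material F.
Normalizing units and computing the index:
  material P: σ_y = 306.0 MPa, ρ = 1858 kg/m³
  material A: σ_y = 249.0 MPa, ρ = 4549 kg/m³
  material F: σ_y = 699.0 MPa, ρ = 7850 kg/m³
  material P: M = 24.4×10⁻³
  material F: M = 10.0×10⁻³
  material A: M = 8.70×10⁻³
Material P has the largest M.

material P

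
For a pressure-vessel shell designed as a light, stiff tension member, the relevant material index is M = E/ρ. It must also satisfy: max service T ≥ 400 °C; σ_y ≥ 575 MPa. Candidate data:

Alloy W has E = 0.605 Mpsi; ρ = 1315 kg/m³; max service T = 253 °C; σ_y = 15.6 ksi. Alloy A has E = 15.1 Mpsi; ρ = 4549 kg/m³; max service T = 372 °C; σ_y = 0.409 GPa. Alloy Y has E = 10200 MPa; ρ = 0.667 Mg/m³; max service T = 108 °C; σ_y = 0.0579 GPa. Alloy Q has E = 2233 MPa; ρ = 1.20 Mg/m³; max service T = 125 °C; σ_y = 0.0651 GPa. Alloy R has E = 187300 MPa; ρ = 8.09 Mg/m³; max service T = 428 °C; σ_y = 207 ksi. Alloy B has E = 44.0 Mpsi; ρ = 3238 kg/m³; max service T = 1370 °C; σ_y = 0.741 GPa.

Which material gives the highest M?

alloy B

Screen on constraints: max service T ≥ 400 °C; σ_y ≥ 575 MPa. Survivors: alloy R, alloy B.
Convert each candidate to consistent units, then evaluate M:
  alloy R: E = 187.3 GPa, ρ = 8090 kg/m³
  alloy B: E = 303.4 GPa, ρ = 3238 kg/m³
  alloy B: M = 93.7 MN·m/kg
  alloy R: M = 23.2 MN·m/kg
Alloy B has the largest M.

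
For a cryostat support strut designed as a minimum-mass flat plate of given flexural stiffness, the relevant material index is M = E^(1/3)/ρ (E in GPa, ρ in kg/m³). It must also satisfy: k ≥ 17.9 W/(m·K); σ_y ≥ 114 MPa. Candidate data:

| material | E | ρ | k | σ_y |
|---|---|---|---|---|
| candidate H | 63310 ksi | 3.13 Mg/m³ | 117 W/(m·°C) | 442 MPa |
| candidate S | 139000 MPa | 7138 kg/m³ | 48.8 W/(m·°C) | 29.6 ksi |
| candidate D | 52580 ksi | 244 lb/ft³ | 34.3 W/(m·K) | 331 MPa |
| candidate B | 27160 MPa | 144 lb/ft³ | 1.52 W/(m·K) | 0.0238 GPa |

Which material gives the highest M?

Screen on constraints: k ≥ 17.9 W/(m·K); σ_y ≥ 114 MPa. Survivors: candidate H, candidate S, candidate D.
Convert each candidate to consistent units, then evaluate M:
  candidate H: E = 436.5 GPa, ρ = 3130 kg/m³
  candidate S: E = 139.0 GPa, ρ = 7138 kg/m³
  candidate D: E = 362.5 GPa, ρ = 3909 kg/m³
  candidate H: M = 2.42×10⁻³
  candidate D: M = 1.82×10⁻³
  candidate S: M = 0.726×10⁻³
Candidate H has the largest M.

candidate H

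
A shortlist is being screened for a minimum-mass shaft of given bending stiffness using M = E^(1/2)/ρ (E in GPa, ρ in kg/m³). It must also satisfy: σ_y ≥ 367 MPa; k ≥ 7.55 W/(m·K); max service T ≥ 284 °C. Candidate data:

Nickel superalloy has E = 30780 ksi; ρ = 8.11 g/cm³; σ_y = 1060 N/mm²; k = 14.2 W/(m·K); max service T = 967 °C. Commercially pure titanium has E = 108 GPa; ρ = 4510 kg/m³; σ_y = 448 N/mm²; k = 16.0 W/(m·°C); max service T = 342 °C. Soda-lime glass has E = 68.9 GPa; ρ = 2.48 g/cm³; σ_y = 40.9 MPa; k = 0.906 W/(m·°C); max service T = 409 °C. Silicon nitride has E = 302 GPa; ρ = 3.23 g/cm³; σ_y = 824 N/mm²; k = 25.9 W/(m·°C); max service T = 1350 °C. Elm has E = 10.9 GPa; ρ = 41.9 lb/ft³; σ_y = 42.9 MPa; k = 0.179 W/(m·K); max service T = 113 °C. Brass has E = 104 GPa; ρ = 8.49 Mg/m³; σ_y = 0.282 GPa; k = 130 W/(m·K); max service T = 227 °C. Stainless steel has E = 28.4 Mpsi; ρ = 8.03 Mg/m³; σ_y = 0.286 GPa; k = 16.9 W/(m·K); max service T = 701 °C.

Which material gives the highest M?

Screen on constraints: σ_y ≥ 367 MPa; k ≥ 7.55 W/(m·K); max service T ≥ 284 °C. Survivors: nickel superalloy, commercially pure titanium, silicon nitride.
Normalizing units and computing the index:
  nickel superalloy: E = 212.2 GPa, ρ = 8110 kg/m³
  commercially pure titanium: E = 108.0 GPa, ρ = 4510 kg/m³
  silicon nitride: E = 302.0 GPa, ρ = 3230 kg/m³
  silicon nitride: M = 5.38×10⁻³
  commercially pure titanium: M = 2.30×10⁻³
  nickel superalloy: M = 1.80×10⁻³
The maximum is for silicon nitride.

silicon nitride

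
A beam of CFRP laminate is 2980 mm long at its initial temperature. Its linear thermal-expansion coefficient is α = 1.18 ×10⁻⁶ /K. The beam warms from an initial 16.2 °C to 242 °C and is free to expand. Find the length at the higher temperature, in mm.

2980.8 mm

ΔT = 242 − 16.2 = 225.8 K.
ΔL = α·L₀·ΔT = 1.18×10⁻⁶ × 2980 mm × 225.8 K = 0.794 mm.
L = L₀ + ΔL = 2980 + 0.794 = 2980.8 mm.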